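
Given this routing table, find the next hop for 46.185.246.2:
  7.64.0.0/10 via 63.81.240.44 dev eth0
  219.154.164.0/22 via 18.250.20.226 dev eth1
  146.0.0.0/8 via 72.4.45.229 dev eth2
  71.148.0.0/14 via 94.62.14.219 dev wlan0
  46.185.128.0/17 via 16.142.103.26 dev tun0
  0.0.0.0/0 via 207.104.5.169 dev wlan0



Longest prefix match for 46.185.246.2:
  /10 7.64.0.0: no
  /22 219.154.164.0: no
  /8 146.0.0.0: no
  /14 71.148.0.0: no
  /17 46.185.128.0: MATCH
  /0 0.0.0.0: MATCH
Selected: next-hop 16.142.103.26 via tun0 (matched /17)


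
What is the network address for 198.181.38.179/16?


IP:   11000110.10110101.00100110.10110011
Mask: 11111111.11111111.00000000.00000000
AND operation:
Net:  11000110.10110101.00000000.00000000
Network: 198.181.0.0/16


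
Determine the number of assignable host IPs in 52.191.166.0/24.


Host bits = 32 - 24 = 8
Total addresses = 2^8 = 256
Usable = total - 2 (network and broadcast)
Usable hosts: 254


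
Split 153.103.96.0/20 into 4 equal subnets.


New prefix = 20 + 2 = 22
Each subnet has 1024 addresses
  153.103.96.0/22
  153.103.100.0/22
  153.103.104.0/22
  153.103.108.0/22
Subnets: 153.103.96.0/22, 153.103.100.0/22, 153.103.104.0/22, 153.103.108.0/22


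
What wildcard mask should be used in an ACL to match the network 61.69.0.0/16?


Subnet mask: 255.255.0.0
Wildcard = 255.255.255.255 - subnet mask
255 - 255 = 0
255 - 255 = 0
255 - 0 = 255
255 - 0 = 255
Wildcard: 0.0.255.255


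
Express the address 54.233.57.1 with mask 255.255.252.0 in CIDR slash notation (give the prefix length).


Binary: 11111111.11111111.11111100.00000000
Count leading 1s
Prefix: /22


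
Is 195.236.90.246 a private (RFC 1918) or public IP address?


RFC 1918 private ranges:
  10.0.0.0/8 (10.0.0.0 - 10.255.255.255)
  172.16.0.0/12 (172.16.0.0 - 172.31.255.255)
  192.168.0.0/16 (192.168.0.0 - 192.168.255.255)
Public (not in any RFC 1918 range)


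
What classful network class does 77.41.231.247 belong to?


First octet: 77
Binary: 01001101
0xxxxxxx -> Class A (1-126)
Class A, default mask 255.0.0.0 (/8)


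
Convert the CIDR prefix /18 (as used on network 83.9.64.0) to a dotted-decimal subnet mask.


/18 means 18 network bits, 14 host bits
Binary: 11111111111111111100000000000000
Mask: 255.255.192.0


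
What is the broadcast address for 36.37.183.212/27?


Network: 36.37.183.192/27
Host bits = 5
Set all host bits to 1:
Broadcast: 36.37.183.223


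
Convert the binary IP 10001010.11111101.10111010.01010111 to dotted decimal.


10001010 = 138
11111101 = 253
10111010 = 186
01010111 = 87
IP: 138.253.186.87


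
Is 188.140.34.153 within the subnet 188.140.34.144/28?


Subnet network: 188.140.34.144
Test IP AND mask: 188.140.34.144
Yes, 188.140.34.153 is in 188.140.34.144/28


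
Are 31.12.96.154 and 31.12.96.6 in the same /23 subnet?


Mask: 255.255.254.0
31.12.96.154 AND mask = 31.12.96.0
31.12.96.6 AND mask = 31.12.96.0
Yes, same subnet (31.12.96.0)


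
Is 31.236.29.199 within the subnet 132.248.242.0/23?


Subnet network: 132.248.242.0
Test IP AND mask: 31.236.28.0
No, 31.236.29.199 is not in 132.248.242.0/23


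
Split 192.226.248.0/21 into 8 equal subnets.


New prefix = 21 + 3 = 24
Each subnet has 256 addresses
  192.226.248.0/24
  192.226.249.0/24
  192.226.250.0/24
  192.226.251.0/24
  192.226.252.0/24
  192.226.253.0/24
  192.226.254.0/24
  192.226.255.0/24
Subnets: 192.226.248.0/24, 192.226.249.0/24, 192.226.250.0/24, 192.226.251.0/24, 192.226.252.0/24, 192.226.253.0/24, 192.226.254.0/24, 192.226.255.0/24


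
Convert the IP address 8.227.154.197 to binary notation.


8 = 00001000
227 = 11100011
154 = 10011010
197 = 11000101
Binary: 00001000.11100011.10011010.11000101


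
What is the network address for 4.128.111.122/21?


IP:   00000100.10000000.01101111.01111010
Mask: 11111111.11111111.11111000.00000000
AND operation:
Net:  00000100.10000000.01101000.00000000
Network: 4.128.104.0/21


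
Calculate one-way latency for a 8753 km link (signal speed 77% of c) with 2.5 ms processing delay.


Speed = 0.77 * 3e5 km/s = 231000 km/s
Propagation delay = 8753 / 231000 = 0.0379 s = 37.8918 ms
Processing delay = 2.5 ms
Total one-way latency = 40.3918 ms


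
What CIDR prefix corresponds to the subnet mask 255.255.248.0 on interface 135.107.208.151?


Binary: 11111111.11111111.11111000.00000000
Count leading 1s
Prefix: /21


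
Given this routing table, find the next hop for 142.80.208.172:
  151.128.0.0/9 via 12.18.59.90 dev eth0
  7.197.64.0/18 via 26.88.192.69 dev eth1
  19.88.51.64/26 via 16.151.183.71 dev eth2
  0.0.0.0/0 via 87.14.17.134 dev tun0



Longest prefix match for 142.80.208.172:
  /9 151.128.0.0: no
  /18 7.197.64.0: no
  /26 19.88.51.64: no
  /0 0.0.0.0: MATCH
Selected: next-hop 87.14.17.134 via tun0 (matched /0)


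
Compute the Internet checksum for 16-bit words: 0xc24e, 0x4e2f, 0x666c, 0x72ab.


Sum all words (with carry folding):
+ 0xc24e = 0xc24e
+ 0x4e2f = 0x107e
+ 0x666c = 0x76ea
+ 0x72ab = 0xe995
One's complement: ~0xe995
Checksum = 0x166a


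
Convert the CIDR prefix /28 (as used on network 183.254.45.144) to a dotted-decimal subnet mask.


/28 means 28 network bits, 4 host bits
Binary: 11111111111111111111111111110000
Mask: 255.255.255.240


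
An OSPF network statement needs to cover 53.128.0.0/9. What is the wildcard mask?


Subnet mask: 255.128.0.0
Wildcard = 255.255.255.255 - subnet mask
255 - 255 = 0
255 - 128 = 127
255 - 0 = 255
255 - 0 = 255
Wildcard: 0.127.255.255


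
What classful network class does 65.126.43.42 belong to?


First octet: 65
Binary: 01000001
0xxxxxxx -> Class A (1-126)
Class A, default mask 255.0.0.0 (/8)


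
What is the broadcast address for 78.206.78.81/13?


Network: 78.200.0.0/13
Host bits = 19
Set all host bits to 1:
Broadcast: 78.207.255.255


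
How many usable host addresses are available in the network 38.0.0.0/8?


Host bits = 32 - 8 = 24
Total addresses = 2^24 = 16777216
Usable = total - 2 (network and broadcast)
Usable hosts: 16777214


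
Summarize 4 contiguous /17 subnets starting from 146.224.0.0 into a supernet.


Original prefix: /17
Number of subnets: 4 = 2^2
New prefix = 17 - 2 = 15
Supernet: 146.224.0.0/15


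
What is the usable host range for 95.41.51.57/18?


Network: 95.41.0.0
Broadcast: 95.41.63.255
First usable = network + 1
Last usable = broadcast - 1
Range: 95.41.0.1 to 95.41.63.254


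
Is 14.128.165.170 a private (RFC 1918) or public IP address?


RFC 1918 private ranges:
  10.0.0.0/8 (10.0.0.0 - 10.255.255.255)
  172.16.0.0/12 (172.16.0.0 - 172.31.255.255)
  192.168.0.0/16 (192.168.0.0 - 192.168.255.255)
Public (not in any RFC 1918 range)


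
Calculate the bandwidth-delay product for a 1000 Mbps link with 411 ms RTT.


BDP = bandwidth * RTT
= 1000 Mbps * 411 ms
= 1000 * 1e6 * 411 / 1000 bits
= 411000000 bits
= 51375000 bytes
= 50170.8984 KB
BDP = 411000000 bits (51375000 bytes)


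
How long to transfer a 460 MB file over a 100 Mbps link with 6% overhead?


Effective throughput = 100 * (1 - 6/100) = 94 Mbps
File size in Mb = 460 * 8 = 3680 Mb
Time = 3680 / 94
Time = 39.1489 seconds


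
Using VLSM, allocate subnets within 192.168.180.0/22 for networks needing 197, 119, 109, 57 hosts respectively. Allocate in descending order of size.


197 hosts -> /24 (254 usable): 192.168.180.0/24
119 hosts -> /25 (126 usable): 192.168.181.0/25
109 hosts -> /25 (126 usable): 192.168.181.128/25
57 hosts -> /26 (62 usable): 192.168.182.0/26
Allocation: 192.168.180.0/24 (197 hosts, 254 usable); 192.168.181.0/25 (119 hosts, 126 usable); 192.168.181.128/25 (109 hosts, 126 usable); 192.168.182.0/26 (57 hosts, 62 usable)


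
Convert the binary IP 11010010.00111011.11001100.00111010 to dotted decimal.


11010010 = 210
00111011 = 59
11001100 = 204
00111010 = 58
IP: 210.59.204.58


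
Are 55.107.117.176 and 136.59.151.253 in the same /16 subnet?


Mask: 255.255.0.0
55.107.117.176 AND mask = 55.107.0.0
136.59.151.253 AND mask = 136.59.0.0
No, different subnets (55.107.0.0 vs 136.59.0.0)


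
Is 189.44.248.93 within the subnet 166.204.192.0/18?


Subnet network: 166.204.192.0
Test IP AND mask: 189.44.192.0
No, 189.44.248.93 is not in 166.204.192.0/18


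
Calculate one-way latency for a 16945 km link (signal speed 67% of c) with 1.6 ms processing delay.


Speed = 0.67 * 3e5 km/s = 201000 km/s
Propagation delay = 16945 / 201000 = 0.0843 s = 84.3035 ms
Processing delay = 1.6 ms
Total one-way latency = 85.9035 ms


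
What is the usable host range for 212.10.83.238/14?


Network: 212.8.0.0
Broadcast: 212.11.255.255
First usable = network + 1
Last usable = broadcast - 1
Range: 212.8.0.1 to 212.11.255.254


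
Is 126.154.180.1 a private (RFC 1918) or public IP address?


RFC 1918 private ranges:
  10.0.0.0/8 (10.0.0.0 - 10.255.255.255)
  172.16.0.0/12 (172.16.0.0 - 172.31.255.255)
  192.168.0.0/16 (192.168.0.0 - 192.168.255.255)
Public (not in any RFC 1918 range)


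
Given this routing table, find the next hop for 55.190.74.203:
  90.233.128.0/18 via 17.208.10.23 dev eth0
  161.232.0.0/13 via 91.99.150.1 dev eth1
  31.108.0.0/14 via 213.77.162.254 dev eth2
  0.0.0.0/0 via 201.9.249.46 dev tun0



Longest prefix match for 55.190.74.203:
  /18 90.233.128.0: no
  /13 161.232.0.0: no
  /14 31.108.0.0: no
  /0 0.0.0.0: MATCH
Selected: next-hop 201.9.249.46 via tun0 (matched /0)


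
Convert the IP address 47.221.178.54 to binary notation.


47 = 00101111
221 = 11011101
178 = 10110010
54 = 00110110
Binary: 00101111.11011101.10110010.00110110


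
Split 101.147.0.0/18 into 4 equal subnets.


New prefix = 18 + 2 = 20
Each subnet has 4096 addresses
  101.147.0.0/20
  101.147.16.0/20
  101.147.32.0/20
  101.147.48.0/20
Subnets: 101.147.0.0/20, 101.147.16.0/20, 101.147.32.0/20, 101.147.48.0/20


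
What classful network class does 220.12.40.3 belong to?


First octet: 220
Binary: 11011100
110xxxxx -> Class C (192-223)
Class C, default mask 255.255.255.0 (/24)


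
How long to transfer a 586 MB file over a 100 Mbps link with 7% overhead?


Effective throughput = 100 * (1 - 7/100) = 93 Mbps
File size in Mb = 586 * 8 = 4688 Mb
Time = 4688 / 93
Time = 50.4086 seconds


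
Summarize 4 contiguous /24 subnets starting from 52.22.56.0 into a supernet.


Original prefix: /24
Number of subnets: 4 = 2^2
New prefix = 24 - 2 = 22
Supernet: 52.22.56.0/22


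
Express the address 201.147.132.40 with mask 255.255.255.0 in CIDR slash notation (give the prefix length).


Binary: 11111111.11111111.11111111.00000000
Count leading 1s
Prefix: /24


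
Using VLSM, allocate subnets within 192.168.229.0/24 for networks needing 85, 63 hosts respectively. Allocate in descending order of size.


85 hosts -> /25 (126 usable): 192.168.229.0/25
63 hosts -> /25 (126 usable): 192.168.229.128/25
Allocation: 192.168.229.0/25 (85 hosts, 126 usable); 192.168.229.128/25 (63 hosts, 126 usable)


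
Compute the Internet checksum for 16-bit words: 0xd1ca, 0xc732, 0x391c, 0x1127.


Sum all words (with carry folding):
+ 0xd1ca = 0xd1ca
+ 0xc732 = 0x98fd
+ 0x391c = 0xd219
+ 0x1127 = 0xe340
One's complement: ~0xe340
Checksum = 0x1cbf


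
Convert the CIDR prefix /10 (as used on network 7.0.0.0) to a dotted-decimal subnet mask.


/10 means 10 network bits, 22 host bits
Binary: 11111111110000000000000000000000
Mask: 255.192.0.0


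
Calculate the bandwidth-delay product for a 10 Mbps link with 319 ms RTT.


BDP = bandwidth * RTT
= 10 Mbps * 319 ms
= 10 * 1e6 * 319 / 1000 bits
= 3190000 bits
= 398750 bytes
= 389.4043 KB
BDP = 3190000 bits (398750 bytes)


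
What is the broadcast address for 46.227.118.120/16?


Network: 46.227.0.0/16
Host bits = 16
Set all host bits to 1:
Broadcast: 46.227.255.255


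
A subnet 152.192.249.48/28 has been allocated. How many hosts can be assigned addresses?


Host bits = 32 - 28 = 4
Total addresses = 2^4 = 16
Usable = total - 2 (network and broadcast)
Usable hosts: 14


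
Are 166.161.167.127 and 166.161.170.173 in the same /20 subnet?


Mask: 255.255.240.0
166.161.167.127 AND mask = 166.161.160.0
166.161.170.173 AND mask = 166.161.160.0
Yes, same subnet (166.161.160.0)


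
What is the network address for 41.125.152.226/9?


IP:   00101001.01111101.10011000.11100010
Mask: 11111111.10000000.00000000.00000000
AND operation:
Net:  00101001.00000000.00000000.00000000
Network: 41.0.0.0/9


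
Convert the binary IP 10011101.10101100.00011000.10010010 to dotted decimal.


10011101 = 157
10101100 = 172
00011000 = 24
10010010 = 146
IP: 157.172.24.146


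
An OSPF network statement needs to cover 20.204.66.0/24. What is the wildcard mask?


Subnet mask: 255.255.255.0
Wildcard = 255.255.255.255 - subnet mask
255 - 255 = 0
255 - 255 = 0
255 - 255 = 0
255 - 0 = 255
Wildcard: 0.0.0.255


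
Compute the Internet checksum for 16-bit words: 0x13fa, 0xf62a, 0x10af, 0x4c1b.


Sum all words (with carry folding):
+ 0x13fa = 0x13fa
+ 0xf62a = 0x0a25
+ 0x10af = 0x1ad4
+ 0x4c1b = 0x66ef
One's complement: ~0x66ef
Checksum = 0x9910


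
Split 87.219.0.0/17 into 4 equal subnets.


New prefix = 17 + 2 = 19
Each subnet has 8192 addresses
  87.219.0.0/19
  87.219.32.0/19
  87.219.64.0/19
  87.219.96.0/19
Subnets: 87.219.0.0/19, 87.219.32.0/19, 87.219.64.0/19, 87.219.96.0/19


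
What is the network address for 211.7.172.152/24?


IP:   11010011.00000111.10101100.10011000
Mask: 11111111.11111111.11111111.00000000
AND operation:
Net:  11010011.00000111.10101100.00000000
Network: 211.7.172.0/24


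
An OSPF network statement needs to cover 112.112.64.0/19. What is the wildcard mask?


Subnet mask: 255.255.224.0
Wildcard = 255.255.255.255 - subnet mask
255 - 255 = 0
255 - 255 = 0
255 - 224 = 31
255 - 0 = 255
Wildcard: 0.0.31.255


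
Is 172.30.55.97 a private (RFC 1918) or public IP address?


RFC 1918 private ranges:
  10.0.0.0/8 (10.0.0.0 - 10.255.255.255)
  172.16.0.0/12 (172.16.0.0 - 172.31.255.255)
  192.168.0.0/16 (192.168.0.0 - 192.168.255.255)
Private (in 172.16.0.0/12)


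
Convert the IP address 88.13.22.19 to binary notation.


88 = 01011000
13 = 00001101
22 = 00010110
19 = 00010011
Binary: 01011000.00001101.00010110.00010011


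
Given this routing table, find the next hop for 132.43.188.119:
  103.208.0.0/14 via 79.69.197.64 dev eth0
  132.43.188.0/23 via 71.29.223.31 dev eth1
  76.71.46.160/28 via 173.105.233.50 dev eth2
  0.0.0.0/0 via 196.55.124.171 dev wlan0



Longest prefix match for 132.43.188.119:
  /14 103.208.0.0: no
  /23 132.43.188.0: MATCH
  /28 76.71.46.160: no
  /0 0.0.0.0: MATCH
Selected: next-hop 71.29.223.31 via eth1 (matched /23)


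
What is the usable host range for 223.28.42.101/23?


Network: 223.28.42.0
Broadcast: 223.28.43.255
First usable = network + 1
Last usable = broadcast - 1
Range: 223.28.42.1 to 223.28.43.254


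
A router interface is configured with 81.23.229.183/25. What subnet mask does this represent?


/25 means 25 network bits, 7 host bits
Binary: 11111111111111111111111110000000
Mask: 255.255.255.128


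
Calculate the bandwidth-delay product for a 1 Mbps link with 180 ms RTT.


BDP = bandwidth * RTT
= 1 Mbps * 180 ms
= 1 * 1e6 * 180 / 1000 bits
= 180000 bits
= 22500 bytes
= 21.9727 KB
BDP = 180000 bits (22500 bytes)


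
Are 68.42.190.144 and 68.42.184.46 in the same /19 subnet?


Mask: 255.255.224.0
68.42.190.144 AND mask = 68.42.160.0
68.42.184.46 AND mask = 68.42.160.0
Yes, same subnet (68.42.160.0)


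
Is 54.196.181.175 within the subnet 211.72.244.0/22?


Subnet network: 211.72.244.0
Test IP AND mask: 54.196.180.0
No, 54.196.181.175 is not in 211.72.244.0/22


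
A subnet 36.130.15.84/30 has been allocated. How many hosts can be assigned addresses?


Host bits = 32 - 30 = 2
Total addresses = 2^2 = 4
Usable = total - 2 (network and broadcast)
Usable hosts: 2


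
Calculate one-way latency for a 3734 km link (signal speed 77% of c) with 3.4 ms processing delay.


Speed = 0.77 * 3e5 km/s = 231000 km/s
Propagation delay = 3734 / 231000 = 0.0162 s = 16.1645 ms
Processing delay = 3.4 ms
Total one-way latency = 19.5645 ms


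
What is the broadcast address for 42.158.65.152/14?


Network: 42.156.0.0/14
Host bits = 18
Set all host bits to 1:
Broadcast: 42.159.255.255


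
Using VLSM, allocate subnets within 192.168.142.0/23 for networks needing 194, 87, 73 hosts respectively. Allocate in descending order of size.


194 hosts -> /24 (254 usable): 192.168.142.0/24
87 hosts -> /25 (126 usable): 192.168.143.0/25
73 hosts -> /25 (126 usable): 192.168.143.128/25
Allocation: 192.168.142.0/24 (194 hosts, 254 usable); 192.168.143.0/25 (87 hosts, 126 usable); 192.168.143.128/25 (73 hosts, 126 usable)


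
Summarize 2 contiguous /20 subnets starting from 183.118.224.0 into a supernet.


Original prefix: /20
Number of subnets: 2 = 2^1
New prefix = 20 - 1 = 19
Supernet: 183.118.224.0/19


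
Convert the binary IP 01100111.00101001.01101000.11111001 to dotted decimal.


01100111 = 103
00101001 = 41
01101000 = 104
11111001 = 249
IP: 103.41.104.249


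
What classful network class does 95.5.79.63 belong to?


First octet: 95
Binary: 01011111
0xxxxxxx -> Class A (1-126)
Class A, default mask 255.0.0.0 (/8)


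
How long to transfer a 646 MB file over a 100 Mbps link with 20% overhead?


Effective throughput = 100 * (1 - 20/100) = 80 Mbps
File size in Mb = 646 * 8 = 5168 Mb
Time = 5168 / 80
Time = 64.6 seconds


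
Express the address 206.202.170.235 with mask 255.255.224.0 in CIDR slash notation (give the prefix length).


Binary: 11111111.11111111.11100000.00000000
Count leading 1s
Prefix: /19


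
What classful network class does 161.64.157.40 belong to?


First octet: 161
Binary: 10100001
10xxxxxx -> Class B (128-191)
Class B, default mask 255.255.0.0 (/16)


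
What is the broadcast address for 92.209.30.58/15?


Network: 92.208.0.0/15
Host bits = 17
Set all host bits to 1:
Broadcast: 92.209.255.255


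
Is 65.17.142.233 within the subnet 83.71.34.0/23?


Subnet network: 83.71.34.0
Test IP AND mask: 65.17.142.0
No, 65.17.142.233 is not in 83.71.34.0/23


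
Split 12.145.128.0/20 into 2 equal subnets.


New prefix = 20 + 1 = 21
Each subnet has 2048 addresses
  12.145.128.0/21
  12.145.136.0/21
Subnets: 12.145.128.0/21, 12.145.136.0/21


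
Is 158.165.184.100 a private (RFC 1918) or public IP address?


RFC 1918 private ranges:
  10.0.0.0/8 (10.0.0.0 - 10.255.255.255)
  172.16.0.0/12 (172.16.0.0 - 172.31.255.255)
  192.168.0.0/16 (192.168.0.0 - 192.168.255.255)
Public (not in any RFC 1918 range)


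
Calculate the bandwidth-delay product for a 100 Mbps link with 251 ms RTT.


BDP = bandwidth * RTT
= 100 Mbps * 251 ms
= 100 * 1e6 * 251 / 1000 bits
= 25100000 bits
= 3137500 bytes
= 3063.9648 KB
BDP = 25100000 bits (3137500 bytes)


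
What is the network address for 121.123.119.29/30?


IP:   01111001.01111011.01110111.00011101
Mask: 11111111.11111111.11111111.11111100
AND operation:
Net:  01111001.01111011.01110111.00011100
Network: 121.123.119.28/30


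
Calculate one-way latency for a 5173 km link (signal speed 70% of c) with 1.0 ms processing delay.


Speed = 0.7 * 3e5 km/s = 210000 km/s
Propagation delay = 5173 / 210000 = 0.0246 s = 24.6333 ms
Processing delay = 1.0 ms
Total one-way latency = 25.6333 ms


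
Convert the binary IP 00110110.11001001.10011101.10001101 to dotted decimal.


00110110 = 54
11001001 = 201
10011101 = 157
10001101 = 141
IP: 54.201.157.141


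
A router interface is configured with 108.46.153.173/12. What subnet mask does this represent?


/12 means 12 network bits, 20 host bits
Binary: 11111111111100000000000000000000
Mask: 255.240.0.0


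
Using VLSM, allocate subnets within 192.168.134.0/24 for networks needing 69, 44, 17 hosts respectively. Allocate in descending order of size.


69 hosts -> /25 (126 usable): 192.168.134.0/25
44 hosts -> /26 (62 usable): 192.168.134.128/26
17 hosts -> /27 (30 usable): 192.168.134.192/27
Allocation: 192.168.134.0/25 (69 hosts, 126 usable); 192.168.134.128/26 (44 hosts, 62 usable); 192.168.134.192/27 (17 hosts, 30 usable)


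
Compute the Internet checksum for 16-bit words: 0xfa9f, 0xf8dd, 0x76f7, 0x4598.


Sum all words (with carry folding):
+ 0xfa9f = 0xfa9f
+ 0xf8dd = 0xf37d
+ 0x76f7 = 0x6a75
+ 0x4598 = 0xb00d
One's complement: ~0xb00d
Checksum = 0x4ff2


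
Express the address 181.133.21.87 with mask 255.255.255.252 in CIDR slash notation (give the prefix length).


Binary: 11111111.11111111.11111111.11111100
Count leading 1s
Prefix: /30


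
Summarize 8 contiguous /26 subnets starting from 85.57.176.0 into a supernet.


Original prefix: /26
Number of subnets: 8 = 2^3
New prefix = 26 - 3 = 23
Supernet: 85.57.176.0/23


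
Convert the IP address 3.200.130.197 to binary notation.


3 = 00000011
200 = 11001000
130 = 10000010
197 = 11000101
Binary: 00000011.11001000.10000010.11000101


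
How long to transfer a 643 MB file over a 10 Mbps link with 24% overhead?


Effective throughput = 10 * (1 - 24/100) = 7.6 Mbps
File size in Mb = 643 * 8 = 5144 Mb
Time = 5144 / 7.6
Time = 676.8421 seconds


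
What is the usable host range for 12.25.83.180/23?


Network: 12.25.82.0
Broadcast: 12.25.83.255
First usable = network + 1
Last usable = broadcast - 1
Range: 12.25.82.1 to 12.25.83.254


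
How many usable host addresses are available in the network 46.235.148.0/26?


Host bits = 32 - 26 = 6
Total addresses = 2^6 = 64
Usable = total - 2 (network and broadcast)
Usable hosts: 62


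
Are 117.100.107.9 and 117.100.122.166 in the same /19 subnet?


Mask: 255.255.224.0
117.100.107.9 AND mask = 117.100.96.0
117.100.122.166 AND mask = 117.100.96.0
Yes, same subnet (117.100.96.0)


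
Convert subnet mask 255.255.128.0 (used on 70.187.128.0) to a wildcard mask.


Subnet mask: 255.255.128.0
Wildcard = 255.255.255.255 - subnet mask
255 - 255 = 0
255 - 255 = 0
255 - 128 = 127
255 - 0 = 255
Wildcard: 0.0.127.255


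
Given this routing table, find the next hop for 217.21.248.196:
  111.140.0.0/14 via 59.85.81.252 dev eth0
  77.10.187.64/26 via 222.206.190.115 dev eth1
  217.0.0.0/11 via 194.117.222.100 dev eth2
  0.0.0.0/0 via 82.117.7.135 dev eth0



Longest prefix match for 217.21.248.196:
  /14 111.140.0.0: no
  /26 77.10.187.64: no
  /11 217.0.0.0: MATCH
  /0 0.0.0.0: MATCH
Selected: next-hop 194.117.222.100 via eth2 (matched /11)


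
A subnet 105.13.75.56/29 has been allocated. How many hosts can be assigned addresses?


Host bits = 32 - 29 = 3
Total addresses = 2^3 = 8
Usable = total - 2 (network and broadcast)
Usable hosts: 6


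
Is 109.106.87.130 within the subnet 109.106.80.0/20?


Subnet network: 109.106.80.0
Test IP AND mask: 109.106.80.0
Yes, 109.106.87.130 is in 109.106.80.0/20


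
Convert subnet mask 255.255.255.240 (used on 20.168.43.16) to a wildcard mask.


Subnet mask: 255.255.255.240
Wildcard = 255.255.255.255 - subnet mask
255 - 255 = 0
255 - 255 = 0
255 - 255 = 0
255 - 240 = 15
Wildcard: 0.0.0.15


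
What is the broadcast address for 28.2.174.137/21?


Network: 28.2.168.0/21
Host bits = 11
Set all host bits to 1:
Broadcast: 28.2.175.255


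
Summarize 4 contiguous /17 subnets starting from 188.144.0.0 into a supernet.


Original prefix: /17
Number of subnets: 4 = 2^2
New prefix = 17 - 2 = 15
Supernet: 188.144.0.0/15


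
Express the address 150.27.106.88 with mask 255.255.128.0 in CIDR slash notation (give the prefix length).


Binary: 11111111.11111111.10000000.00000000
Count leading 1s
Prefix: /17


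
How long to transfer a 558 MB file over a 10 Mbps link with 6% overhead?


Effective throughput = 10 * (1 - 6/100) = 9.4 Mbps
File size in Mb = 558 * 8 = 4464 Mb
Time = 4464 / 9.4
Time = 474.8936 seconds


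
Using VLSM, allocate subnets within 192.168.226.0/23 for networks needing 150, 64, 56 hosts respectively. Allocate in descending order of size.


150 hosts -> /24 (254 usable): 192.168.226.0/24
64 hosts -> /25 (126 usable): 192.168.227.0/25
56 hosts -> /26 (62 usable): 192.168.227.128/26
Allocation: 192.168.226.0/24 (150 hosts, 254 usable); 192.168.227.0/25 (64 hosts, 126 usable); 192.168.227.128/26 (56 hosts, 62 usable)


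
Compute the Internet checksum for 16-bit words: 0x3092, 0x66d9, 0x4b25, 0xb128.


Sum all words (with carry folding):
+ 0x3092 = 0x3092
+ 0x66d9 = 0x976b
+ 0x4b25 = 0xe290
+ 0xb128 = 0x93b9
One's complement: ~0x93b9
Checksum = 0x6c46


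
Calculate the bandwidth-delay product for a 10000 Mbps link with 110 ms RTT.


BDP = bandwidth * RTT
= 10000 Mbps * 110 ms
= 10000 * 1e6 * 110 / 1000 bits
= 1100000000 bits
= 137500000 bytes
= 134277.3438 KB
BDP = 1100000000 bits (137500000 bytes)


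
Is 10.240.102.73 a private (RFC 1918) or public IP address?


RFC 1918 private ranges:
  10.0.0.0/8 (10.0.0.0 - 10.255.255.255)
  172.16.0.0/12 (172.16.0.0 - 172.31.255.255)
  192.168.0.0/16 (192.168.0.0 - 192.168.255.255)
Private (in 10.0.0.0/8)


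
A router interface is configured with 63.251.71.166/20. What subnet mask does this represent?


/20 means 20 network bits, 12 host bits
Binary: 11111111111111111111000000000000
Mask: 255.255.240.0


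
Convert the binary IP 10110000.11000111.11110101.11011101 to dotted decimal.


10110000 = 176
11000111 = 199
11110101 = 245
11011101 = 221
IP: 176.199.245.221


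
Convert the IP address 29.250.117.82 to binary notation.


29 = 00011101
250 = 11111010
117 = 01110101
82 = 01010010
Binary: 00011101.11111010.01110101.01010010


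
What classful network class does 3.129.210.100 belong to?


First octet: 3
Binary: 00000011
0xxxxxxx -> Class A (1-126)
Class A, default mask 255.0.0.0 (/8)


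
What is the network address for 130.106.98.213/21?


IP:   10000010.01101010.01100010.11010101
Mask: 11111111.11111111.11111000.00000000
AND operation:
Net:  10000010.01101010.01100000.00000000
Network: 130.106.96.0/21


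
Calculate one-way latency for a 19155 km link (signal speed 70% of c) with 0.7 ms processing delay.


Speed = 0.7 * 3e5 km/s = 210000 km/s
Propagation delay = 19155 / 210000 = 0.0912 s = 91.2143 ms
Processing delay = 0.7 ms
Total one-way latency = 91.9143 ms


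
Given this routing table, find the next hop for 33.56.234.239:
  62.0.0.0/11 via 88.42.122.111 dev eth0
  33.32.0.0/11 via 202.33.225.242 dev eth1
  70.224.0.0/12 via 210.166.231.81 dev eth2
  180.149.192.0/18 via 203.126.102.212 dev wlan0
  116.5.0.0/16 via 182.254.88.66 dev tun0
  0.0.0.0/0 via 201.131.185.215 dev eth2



Longest prefix match for 33.56.234.239:
  /11 62.0.0.0: no
  /11 33.32.0.0: MATCH
  /12 70.224.0.0: no
  /18 180.149.192.0: no
  /16 116.5.0.0: no
  /0 0.0.0.0: MATCH
Selected: next-hop 202.33.225.242 via eth1 (matched /11)


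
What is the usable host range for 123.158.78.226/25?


Network: 123.158.78.128
Broadcast: 123.158.78.255
First usable = network + 1
Last usable = broadcast - 1
Range: 123.158.78.129 to 123.158.78.254


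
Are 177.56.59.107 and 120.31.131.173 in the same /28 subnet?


Mask: 255.255.255.240
177.56.59.107 AND mask = 177.56.59.96
120.31.131.173 AND mask = 120.31.131.160
No, different subnets (177.56.59.96 vs 120.31.131.160)


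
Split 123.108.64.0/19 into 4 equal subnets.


New prefix = 19 + 2 = 21
Each subnet has 2048 addresses
  123.108.64.0/21
  123.108.72.0/21
  123.108.80.0/21
  123.108.88.0/21
Subnets: 123.108.64.0/21, 123.108.72.0/21, 123.108.80.0/21, 123.108.88.0/21


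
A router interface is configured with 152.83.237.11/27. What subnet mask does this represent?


/27 means 27 network bits, 5 host bits
Binary: 11111111111111111111111111100000
Mask: 255.255.255.224


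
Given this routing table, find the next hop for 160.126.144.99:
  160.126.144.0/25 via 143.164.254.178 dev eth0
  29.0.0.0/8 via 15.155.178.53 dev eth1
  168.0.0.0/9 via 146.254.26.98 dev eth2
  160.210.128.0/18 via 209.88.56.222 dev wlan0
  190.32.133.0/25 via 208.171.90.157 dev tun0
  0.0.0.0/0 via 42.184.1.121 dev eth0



Longest prefix match for 160.126.144.99:
  /25 160.126.144.0: MATCH
  /8 29.0.0.0: no
  /9 168.0.0.0: no
  /18 160.210.128.0: no
  /25 190.32.133.0: no
  /0 0.0.0.0: MATCH
Selected: next-hop 143.164.254.178 via eth0 (matched /25)


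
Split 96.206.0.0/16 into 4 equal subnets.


New prefix = 16 + 2 = 18
Each subnet has 16384 addresses
  96.206.0.0/18
  96.206.64.0/18
  96.206.128.0/18
  96.206.192.0/18
Subnets: 96.206.0.0/18, 96.206.64.0/18, 96.206.128.0/18, 96.206.192.0/18


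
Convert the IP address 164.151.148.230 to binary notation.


164 = 10100100
151 = 10010111
148 = 10010100
230 = 11100110
Binary: 10100100.10010111.10010100.11100110


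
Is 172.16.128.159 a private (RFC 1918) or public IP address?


RFC 1918 private ranges:
  10.0.0.0/8 (10.0.0.0 - 10.255.255.255)
  172.16.0.0/12 (172.16.0.0 - 172.31.255.255)
  192.168.0.0/16 (192.168.0.0 - 192.168.255.255)
Private (in 172.16.0.0/12)


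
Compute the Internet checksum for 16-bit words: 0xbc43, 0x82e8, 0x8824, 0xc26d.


Sum all words (with carry folding):
+ 0xbc43 = 0xbc43
+ 0x82e8 = 0x3f2c
+ 0x8824 = 0xc750
+ 0xc26d = 0x89be
One's complement: ~0x89be
Checksum = 0x7641


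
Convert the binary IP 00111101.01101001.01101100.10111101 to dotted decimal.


00111101 = 61
01101001 = 105
01101100 = 108
10111101 = 189
IP: 61.105.108.189


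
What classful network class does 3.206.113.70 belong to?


First octet: 3
Binary: 00000011
0xxxxxxx -> Class A (1-126)
Class A, default mask 255.0.0.0 (/8)


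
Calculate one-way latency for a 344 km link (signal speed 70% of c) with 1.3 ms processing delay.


Speed = 0.7 * 3e5 km/s = 210000 km/s
Propagation delay = 344 / 210000 = 0.0016 s = 1.6381 ms
Processing delay = 1.3 ms
Total one-way latency = 2.9381 ms


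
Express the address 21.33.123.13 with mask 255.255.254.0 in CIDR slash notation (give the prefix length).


Binary: 11111111.11111111.11111110.00000000
Count leading 1s
Prefix: /23


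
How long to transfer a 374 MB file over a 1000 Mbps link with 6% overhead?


Effective throughput = 1000 * (1 - 6/100) = 940 Mbps
File size in Mb = 374 * 8 = 2992 Mb
Time = 2992 / 940
Time = 3.183 seconds


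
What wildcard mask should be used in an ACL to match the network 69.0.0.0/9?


Subnet mask: 255.128.0.0
Wildcard = 255.255.255.255 - subnet mask
255 - 255 = 0
255 - 128 = 127
255 - 0 = 255
255 - 0 = 255
Wildcard: 0.127.255.255


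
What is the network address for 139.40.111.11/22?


IP:   10001011.00101000.01101111.00001011
Mask: 11111111.11111111.11111100.00000000
AND operation:
Net:  10001011.00101000.01101100.00000000
Network: 139.40.108.0/22


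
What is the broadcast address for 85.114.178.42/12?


Network: 85.112.0.0/12
Host bits = 20
Set all host bits to 1:
Broadcast: 85.127.255.255


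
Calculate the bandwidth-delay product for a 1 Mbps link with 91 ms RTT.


BDP = bandwidth * RTT
= 1 Mbps * 91 ms
= 1 * 1e6 * 91 / 1000 bits
= 91000 bits
= 11375 bytes
= 11.1084 KB
BDP = 91000 bits (11375 bytes)


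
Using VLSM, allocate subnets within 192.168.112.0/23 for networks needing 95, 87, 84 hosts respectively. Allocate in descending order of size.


95 hosts -> /25 (126 usable): 192.168.112.0/25
87 hosts -> /25 (126 usable): 192.168.112.128/25
84 hosts -> /25 (126 usable): 192.168.113.0/25
Allocation: 192.168.112.0/25 (95 hosts, 126 usable); 192.168.112.128/25 (87 hosts, 126 usable); 192.168.113.0/25 (84 hosts, 126 usable)


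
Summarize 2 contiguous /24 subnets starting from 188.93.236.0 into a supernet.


Original prefix: /24
Number of subnets: 2 = 2^1
New prefix = 24 - 1 = 23
Supernet: 188.93.236.0/23


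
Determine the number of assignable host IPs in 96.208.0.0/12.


Host bits = 32 - 12 = 20
Total addresses = 2^20 = 1048576
Usable = total - 2 (network and broadcast)
Usable hosts: 1048574


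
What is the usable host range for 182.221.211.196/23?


Network: 182.221.210.0
Broadcast: 182.221.211.255
First usable = network + 1
Last usable = broadcast - 1
Range: 182.221.210.1 to 182.221.211.254


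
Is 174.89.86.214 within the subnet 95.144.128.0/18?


Subnet network: 95.144.128.0
Test IP AND mask: 174.89.64.0
No, 174.89.86.214 is not in 95.144.128.0/18


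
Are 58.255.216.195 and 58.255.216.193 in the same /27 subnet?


Mask: 255.255.255.224
58.255.216.195 AND mask = 58.255.216.192
58.255.216.193 AND mask = 58.255.216.192
Yes, same subnet (58.255.216.192)


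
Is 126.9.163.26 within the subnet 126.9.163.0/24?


Subnet network: 126.9.163.0
Test IP AND mask: 126.9.163.0
Yes, 126.9.163.26 is in 126.9.163.0/24


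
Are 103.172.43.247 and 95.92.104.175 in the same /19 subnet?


Mask: 255.255.224.0
103.172.43.247 AND mask = 103.172.32.0
95.92.104.175 AND mask = 95.92.96.0
No, different subnets (103.172.32.0 vs 95.92.96.0)


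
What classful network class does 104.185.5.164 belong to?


First octet: 104
Binary: 01101000
0xxxxxxx -> Class A (1-126)
Class A, default mask 255.0.0.0 (/8)


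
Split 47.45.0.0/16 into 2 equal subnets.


New prefix = 16 + 1 = 17
Each subnet has 32768 addresses
  47.45.0.0/17
  47.45.128.0/17
Subnets: 47.45.0.0/17, 47.45.128.0/17


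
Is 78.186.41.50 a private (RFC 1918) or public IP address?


RFC 1918 private ranges:
  10.0.0.0/8 (10.0.0.0 - 10.255.255.255)
  172.16.0.0/12 (172.16.0.0 - 172.31.255.255)
  192.168.0.0/16 (192.168.0.0 - 192.168.255.255)
Public (not in any RFC 1918 range)


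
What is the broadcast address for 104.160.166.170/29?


Network: 104.160.166.168/29
Host bits = 3
Set all host bits to 1:
Broadcast: 104.160.166.175


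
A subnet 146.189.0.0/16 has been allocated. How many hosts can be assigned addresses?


Host bits = 32 - 16 = 16
Total addresses = 2^16 = 65536
Usable = total - 2 (network and broadcast)
Usable hosts: 65534


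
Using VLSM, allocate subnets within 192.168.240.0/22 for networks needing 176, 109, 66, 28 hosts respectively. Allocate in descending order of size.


176 hosts -> /24 (254 usable): 192.168.240.0/24
109 hosts -> /25 (126 usable): 192.168.241.0/25
66 hosts -> /25 (126 usable): 192.168.241.128/25
28 hosts -> /27 (30 usable): 192.168.242.0/27
Allocation: 192.168.240.0/24 (176 hosts, 254 usable); 192.168.241.0/25 (109 hosts, 126 usable); 192.168.241.128/25 (66 hosts, 126 usable); 192.168.242.0/27 (28 hosts, 30 usable)


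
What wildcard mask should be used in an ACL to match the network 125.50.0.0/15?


Subnet mask: 255.254.0.0
Wildcard = 255.255.255.255 - subnet mask
255 - 255 = 0
255 - 254 = 1
255 - 0 = 255
255 - 0 = 255
Wildcard: 0.1.255.255


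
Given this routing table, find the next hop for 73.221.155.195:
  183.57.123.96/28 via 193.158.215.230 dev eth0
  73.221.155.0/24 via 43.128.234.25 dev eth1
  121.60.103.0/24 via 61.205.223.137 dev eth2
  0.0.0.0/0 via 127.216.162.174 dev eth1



Longest prefix match for 73.221.155.195:
  /28 183.57.123.96: no
  /24 73.221.155.0: MATCH
  /24 121.60.103.0: no
  /0 0.0.0.0: MATCH
Selected: next-hop 43.128.234.25 via eth1 (matched /24)


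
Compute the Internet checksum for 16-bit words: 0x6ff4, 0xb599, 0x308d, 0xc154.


Sum all words (with carry folding):
+ 0x6ff4 = 0x6ff4
+ 0xb599 = 0x258e
+ 0x308d = 0x561b
+ 0xc154 = 0x1770
One's complement: ~0x1770
Checksum = 0xe88f


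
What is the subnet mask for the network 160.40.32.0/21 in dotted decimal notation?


/21 means 21 network bits, 11 host bits
Binary: 11111111111111111111100000000000
Mask: 255.255.248.0


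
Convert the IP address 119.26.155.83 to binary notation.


119 = 01110111
26 = 00011010
155 = 10011011
83 = 01010011
Binary: 01110111.00011010.10011011.01010011


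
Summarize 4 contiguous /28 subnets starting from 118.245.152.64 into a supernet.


Original prefix: /28
Number of subnets: 4 = 2^2
New prefix = 28 - 2 = 26
Supernet: 118.245.152.64/26


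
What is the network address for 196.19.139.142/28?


IP:   11000100.00010011.10001011.10001110
Mask: 11111111.11111111.11111111.11110000
AND operation:
Net:  11000100.00010011.10001011.10000000
Network: 196.19.139.128/28


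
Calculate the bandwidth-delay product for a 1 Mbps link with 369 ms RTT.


BDP = bandwidth * RTT
= 1 Mbps * 369 ms
= 1 * 1e6 * 369 / 1000 bits
= 369000 bits
= 46125 bytes
= 45.0439 KB
BDP = 369000 bits (46125 bytes)


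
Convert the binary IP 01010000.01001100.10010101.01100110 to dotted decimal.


01010000 = 80
01001100 = 76
10010101 = 149
01100110 = 102
IP: 80.76.149.102


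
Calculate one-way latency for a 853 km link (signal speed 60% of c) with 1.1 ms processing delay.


Speed = 0.6 * 3e5 km/s = 180000 km/s
Propagation delay = 853 / 180000 = 0.0047 s = 4.7389 ms
Processing delay = 1.1 ms
Total one-way latency = 5.8389 ms


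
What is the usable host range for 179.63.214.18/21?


Network: 179.63.208.0
Broadcast: 179.63.215.255
First usable = network + 1
Last usable = broadcast - 1
Range: 179.63.208.1 to 179.63.215.254


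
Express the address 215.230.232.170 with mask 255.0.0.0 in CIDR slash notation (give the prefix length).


Binary: 11111111.00000000.00000000.00000000
Count leading 1s
Prefix: /8


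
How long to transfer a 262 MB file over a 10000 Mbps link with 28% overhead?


Effective throughput = 10000 * (1 - 28/100) = 7200 Mbps
File size in Mb = 262 * 8 = 2096 Mb
Time = 2096 / 7200
Time = 0.2911 seconds


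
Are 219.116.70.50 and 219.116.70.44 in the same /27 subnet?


Mask: 255.255.255.224
219.116.70.50 AND mask = 219.116.70.32
219.116.70.44 AND mask = 219.116.70.32
Yes, same subnet (219.116.70.32)


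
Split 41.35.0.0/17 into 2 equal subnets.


New prefix = 17 + 1 = 18
Each subnet has 16384 addresses
  41.35.0.0/18
  41.35.64.0/18
Subnets: 41.35.0.0/18, 41.35.64.0/18


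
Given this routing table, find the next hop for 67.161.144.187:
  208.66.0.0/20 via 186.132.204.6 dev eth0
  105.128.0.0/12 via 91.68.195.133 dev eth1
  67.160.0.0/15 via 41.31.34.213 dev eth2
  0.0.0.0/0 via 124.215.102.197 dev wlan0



Longest prefix match for 67.161.144.187:
  /20 208.66.0.0: no
  /12 105.128.0.0: no
  /15 67.160.0.0: MATCH
  /0 0.0.0.0: MATCH
Selected: next-hop 41.31.34.213 via eth2 (matched /15)


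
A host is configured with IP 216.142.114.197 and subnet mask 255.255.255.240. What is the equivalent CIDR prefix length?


Binary: 11111111.11111111.11111111.11110000
Count leading 1s
Prefix: /28


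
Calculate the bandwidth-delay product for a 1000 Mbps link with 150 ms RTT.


BDP = bandwidth * RTT
= 1000 Mbps * 150 ms
= 1000 * 1e6 * 150 / 1000 bits
= 150000000 bits
= 18750000 bytes
= 18310.5469 KB
BDP = 150000000 bits (18750000 bytes)


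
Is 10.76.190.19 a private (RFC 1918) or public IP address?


RFC 1918 private ranges:
  10.0.0.0/8 (10.0.0.0 - 10.255.255.255)
  172.16.0.0/12 (172.16.0.0 - 172.31.255.255)
  192.168.0.0/16 (192.168.0.0 - 192.168.255.255)
Private (in 10.0.0.0/8)


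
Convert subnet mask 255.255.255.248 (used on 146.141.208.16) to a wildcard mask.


Subnet mask: 255.255.255.248
Wildcard = 255.255.255.255 - subnet mask
255 - 255 = 0
255 - 255 = 0
255 - 255 = 0
255 - 248 = 7
Wildcard: 0.0.0.7


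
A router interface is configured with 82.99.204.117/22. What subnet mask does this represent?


/22 means 22 network bits, 10 host bits
Binary: 11111111111111111111110000000000
Mask: 255.255.252.0


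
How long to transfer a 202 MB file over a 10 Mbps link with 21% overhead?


Effective throughput = 10 * (1 - 21/100) = 7.9 Mbps
File size in Mb = 202 * 8 = 1616 Mb
Time = 1616 / 7.9
Time = 204.557 seconds


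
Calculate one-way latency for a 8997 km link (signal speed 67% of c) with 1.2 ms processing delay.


Speed = 0.67 * 3e5 km/s = 201000 km/s
Propagation delay = 8997 / 201000 = 0.0448 s = 44.7612 ms
Processing delay = 1.2 ms
Total one-way latency = 45.9612 ms
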